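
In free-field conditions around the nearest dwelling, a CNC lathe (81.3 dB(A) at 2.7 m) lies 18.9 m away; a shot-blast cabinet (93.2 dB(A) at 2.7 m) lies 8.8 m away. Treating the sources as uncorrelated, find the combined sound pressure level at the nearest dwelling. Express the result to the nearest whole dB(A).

83 dB(A)

Apply inverse-square spreading to bring every level to the receiver, then sum 10^(L/10).
CNC lathe: 81.3 − 20·log₁₀(18.9/2.7) = 81.3 − 16.90 = 64.40 dB(A).
shot-blast cabinet: 93.2 − 20·log₁₀(8.8/2.7) = 93.2 − 10.26 = 82.94 dB(A).
Σ 10^(L/10) = 1.994e+08 → L_total = 10·log₁₀(1.994e+08) = 83.00 dB(A).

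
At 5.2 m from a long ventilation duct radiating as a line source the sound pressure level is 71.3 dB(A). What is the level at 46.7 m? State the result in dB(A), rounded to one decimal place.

61.8 dB(A)

Line-source attenuation: ΔL = 10·log₁₀(r₂/r₁) = 10·log₁₀(46.7/5.2) = 9.533 dB.
L₂ = 71.3 − 10·log₁₀(46.7/5.2) = 71.3 − 9.533 = 61.77 dB(A).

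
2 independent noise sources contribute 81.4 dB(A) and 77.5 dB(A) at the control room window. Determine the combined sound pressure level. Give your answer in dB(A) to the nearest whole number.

Incoherent sources combine by intensity addition: L_total = 10·log₁₀(Σ 10^(L_i/10)).
Σ 10^(L/10) = 10^(81.4/10) + 10^(77.5/10) = 1.943e+08.
L_total = 10·log₁₀(1.943e+08) = 82.88 dB(A).

83 dB(A)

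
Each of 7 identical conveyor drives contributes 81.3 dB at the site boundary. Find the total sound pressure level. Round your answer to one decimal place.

89.8 dB

L_total = L₁ + 10·log₁₀ N for N identical incoherent sources.
L_total = 81.3 + 10·log₁₀(7) = 81.3 + 8.451 = 89.75 dB.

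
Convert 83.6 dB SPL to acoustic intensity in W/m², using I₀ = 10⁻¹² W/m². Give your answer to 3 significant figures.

0.000229 W/m²

I/I₀ = 10^(83.6/10) = 2.291e+08, so I = 2.291e+08 × 10⁻¹² W/m².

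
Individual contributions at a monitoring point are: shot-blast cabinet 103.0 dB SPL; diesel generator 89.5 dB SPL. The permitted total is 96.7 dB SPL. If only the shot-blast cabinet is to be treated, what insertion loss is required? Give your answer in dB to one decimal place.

The untreated sources together contribute 10^(89.5/10) = 8.913e+08, i.e. 89.50 dB SPL.
The limit corresponds to 10^(96.7/10) = 4.677e+09; subtracting the fixed part leaves 3.786e+09 for the shot-blast cabinet, i.e. 95.78 dB SPL.
Required insertion loss = 103.0 − 95.78 = 7.22 dB.

7.2 dB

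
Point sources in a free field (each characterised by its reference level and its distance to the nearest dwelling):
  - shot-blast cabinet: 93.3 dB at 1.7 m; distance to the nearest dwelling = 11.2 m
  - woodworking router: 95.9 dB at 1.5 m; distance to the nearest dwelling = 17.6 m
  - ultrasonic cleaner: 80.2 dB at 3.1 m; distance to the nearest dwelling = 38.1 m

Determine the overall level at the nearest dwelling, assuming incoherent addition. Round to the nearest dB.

Propagate each source to the receiver with L = L_ref − 20·log₁₀(r/r_ref), then add intensities.
shot-blast cabinet: 93.3 − 20·log₁₀(11.2/1.7) = 93.3 − 16.38 = 76.92 dB.
woodworking router: 95.9 − 20·log₁₀(17.6/1.5) = 95.9 − 21.39 = 74.51 dB.
ultrasonic cleaner: 80.2 − 20·log₁₀(38.1/3.1) = 80.2 − 21.79 = 58.41 dB.
Σ 10^(L/10) = 7.821e+07 → L_total = 10·log₁₀(7.821e+07) = 78.93 dB.

79 dB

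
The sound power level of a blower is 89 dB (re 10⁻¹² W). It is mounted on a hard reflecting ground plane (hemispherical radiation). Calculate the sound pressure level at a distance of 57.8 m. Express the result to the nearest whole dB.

Free-field hemispherical radiation: L_p = L_w − 10·log₁₀(2π·r²), r = 57.8 m.
2π·r² = 2.099e+04 m², 10·log₁₀ of that is 43.220 dB.
L_p = 89 − 43.220 = 45.78 dB.

46 dB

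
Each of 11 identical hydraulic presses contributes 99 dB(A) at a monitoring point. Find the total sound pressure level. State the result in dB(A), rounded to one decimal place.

L_total = L₁ + 10·log₁₀ N for N identical incoherent sources.
L_total = 99 + 10·log₁₀(11) = 99 + 10.414 = 109.41 dB(A).

109.4 dB(A)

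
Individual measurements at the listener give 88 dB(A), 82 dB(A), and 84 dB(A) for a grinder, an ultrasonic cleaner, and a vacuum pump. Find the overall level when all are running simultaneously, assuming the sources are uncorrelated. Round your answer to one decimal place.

90.2 dB(A)

Incoherent sources combine by intensity addition: L_total = 10·log₁₀(Σ 10^(L_i/10)).
Σ 10^(L/10) = 10^(88/10) + 10^(82/10) + 10^(84/10) = 1.041e+09.
L_total = 10·log₁₀(1.041e+09) = 90.17 dB(A).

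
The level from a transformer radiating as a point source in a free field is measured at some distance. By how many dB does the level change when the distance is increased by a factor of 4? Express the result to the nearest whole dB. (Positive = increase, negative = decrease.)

-12 dB

With spherical spreading the level changes by −20·log₁₀(r₂/r₁).
ΔL = −20·log₁₀(4) = -12.04 dB.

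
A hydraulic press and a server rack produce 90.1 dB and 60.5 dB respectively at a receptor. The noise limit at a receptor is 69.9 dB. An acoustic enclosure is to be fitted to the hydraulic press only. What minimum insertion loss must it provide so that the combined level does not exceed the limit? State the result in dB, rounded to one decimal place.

20.7 dB

Fixed contribution from the other source: Σ 10^(L/10) = 10^(60.5/10) = 1.122e+06 (60.50 dB).
To meet 69.9 dB overall, the treated hydraulic press may contribute at most 10^(69.9/10) − 1.122e+06 = 8.650e+06, i.e. 69.37 dB.
So the hydraulic press must be reduced from 90.1 to 69.37 dB: IL = 20.73 dB.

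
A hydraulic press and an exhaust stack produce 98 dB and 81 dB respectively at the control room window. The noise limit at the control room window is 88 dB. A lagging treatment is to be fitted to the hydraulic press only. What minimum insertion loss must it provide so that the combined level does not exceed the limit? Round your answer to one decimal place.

11.0 dB

Everything except the hydraulic press sums to 10^(81/10) = 1.259e+08 in linear terms, 81.00 dB.
The limit corresponds to 10^(88/10) = 6.310e+08; subtracting the fixed part leaves 5.051e+08 for the hydraulic press, i.e. 87.03 dB.
Required insertion loss = 98 − 87.03 = 10.97 dB.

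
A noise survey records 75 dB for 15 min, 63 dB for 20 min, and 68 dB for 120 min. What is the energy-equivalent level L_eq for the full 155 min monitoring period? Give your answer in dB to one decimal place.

69.1 dB

The energy average is taken in the linear domain: L_eq = 10·log₁₀[(Σ tᵢ·10^(Lᵢ/10))/T], T = 155 min.
Σ tᵢ·10^(Lᵢ/10) = 15·10^(75/10) + 20·10^(63/10) + 120·10^(68/10) = 1.271e+09.
L_eq = 10·log₁₀(1.271e+09/155) = 69.14 dB.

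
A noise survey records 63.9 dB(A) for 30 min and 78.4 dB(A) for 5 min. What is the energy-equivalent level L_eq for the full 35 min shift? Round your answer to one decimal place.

Weight each interval's intensity by its duration and average over T = 35 min:
Σ tᵢ·10^(Lᵢ/10) = 30·10^(63.9/10) + 5·10^(78.4/10) = 4.196e+08.
L_eq = 10·log₁₀(4.196e+08/35) = 70.79 dB(A).

70.8 dB(A)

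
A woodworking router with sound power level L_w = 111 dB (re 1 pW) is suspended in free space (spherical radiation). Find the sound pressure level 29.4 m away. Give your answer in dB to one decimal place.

70.6 dB

L_p = L_w − 10·log₁₀(4π·r²) with r = 29.4 m.
4π·r² = 1.086e+04 m², 10·log₁₀ of that is 40.359 dB.
L_p = 111 − 40.359 = 70.64 dB.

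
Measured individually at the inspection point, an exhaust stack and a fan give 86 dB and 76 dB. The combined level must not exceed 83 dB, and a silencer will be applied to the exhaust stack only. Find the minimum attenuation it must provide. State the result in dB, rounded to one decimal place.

4.0 dB

Fixed contribution from the other source: Σ 10^(L/10) = 10^(76/10) = 3.981e+07 (76.00 dB).
To meet 83 dB overall, the treated exhaust stack may contribute at most 10^(83/10) − 3.981e+07 = 1.597e+08, i.e. 82.03 dB.
So the exhaust stack must be reduced from 86 to 82.03 dB: IL = 3.97 dB.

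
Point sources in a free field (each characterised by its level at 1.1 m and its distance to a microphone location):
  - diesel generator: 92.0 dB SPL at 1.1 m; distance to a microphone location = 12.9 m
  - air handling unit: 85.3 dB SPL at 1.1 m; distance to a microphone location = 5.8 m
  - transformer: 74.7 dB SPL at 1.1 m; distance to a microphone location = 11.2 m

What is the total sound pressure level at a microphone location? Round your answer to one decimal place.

First find each source's level at the receiver (point-source: −20·log₁₀(r/r_ref)), then combine on an intensity basis.
diesel generator: 92.0 − 20·log₁₀(12.9/1.1) = 92.0 − 21.38 = 70.62 dB SPL.
air handling unit: 85.3 − 20·log₁₀(5.8/1.1) = 85.3 − 14.44 = 70.86 dB SPL.
transformer: 74.7 − 20·log₁₀(11.2/1.1) = 74.7 − 20.16 = 54.54 dB SPL.
Σ 10^(L/10) = 2.400e+07 → L_total = 10·log₁₀(2.400e+07) = 73.80 dB SPL.

73.8 dB SPL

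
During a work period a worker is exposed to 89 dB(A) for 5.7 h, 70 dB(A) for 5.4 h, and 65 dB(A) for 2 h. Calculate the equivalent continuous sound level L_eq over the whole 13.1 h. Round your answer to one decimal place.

85.4 dB(A)

The energy average is taken in the linear domain: L_eq = 10·log₁₀[(Σ tᵢ·10^(Lᵢ/10))/T], T = 13.1 h.
Σ tᵢ·10^(Lᵢ/10) = 5.7·10^(89/10) + 5.4·10^(70/10) + 2·10^(65/10) = 4.588e+09.
L_eq = 10·log₁₀(4.588e+09/13.1) = 85.44 dB(A).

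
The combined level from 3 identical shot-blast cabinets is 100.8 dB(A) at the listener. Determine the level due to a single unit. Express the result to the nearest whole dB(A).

96 dB(A)

3 equal contributions raise the level by 10·log₁₀ 3 = 4.771 dB, so each unit alone gives 100.8 − 4.771.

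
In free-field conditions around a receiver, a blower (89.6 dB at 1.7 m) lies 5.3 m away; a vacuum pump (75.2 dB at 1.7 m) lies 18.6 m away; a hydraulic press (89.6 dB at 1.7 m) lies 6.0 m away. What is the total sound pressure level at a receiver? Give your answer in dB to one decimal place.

82.2 dB

Apply inverse-square spreading to bring every level to the receiver, then sum 10^(L/10).
blower: 89.6 − 20·log₁₀(5.3/1.7) = 89.6 − 9.88 = 79.72 dB.
vacuum pump: 75.2 − 20·log₁₀(18.6/1.7) = 75.2 − 20.78 = 54.42 dB.
hydraulic press: 89.6 − 20·log₁₀(6.0/1.7) = 89.6 − 10.95 = 78.65 dB.
Σ 10^(L/10) = 1.673e+08 → L_total = 10·log₁₀(1.673e+08) = 82.24 dB.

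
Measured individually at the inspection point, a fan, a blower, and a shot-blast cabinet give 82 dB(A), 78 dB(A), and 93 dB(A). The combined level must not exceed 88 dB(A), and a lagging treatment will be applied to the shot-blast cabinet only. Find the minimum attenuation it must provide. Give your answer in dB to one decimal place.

The untreated sources together contribute 10^(82/10) + 10^(78/10) = 2.216e+08, i.e. 83.46 dB(A).
To meet 88 dB(A) overall, the treated shot-blast cabinet may contribute at most 10^(88/10) − 2.216e+08 = 4.094e+08, i.e. 86.12 dB(A).
Required insertion loss = 93 − 86.12 = 6.88 dB.

6.9 dB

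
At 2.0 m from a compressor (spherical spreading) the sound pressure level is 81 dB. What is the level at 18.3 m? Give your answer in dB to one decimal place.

61.8 dB

Spherical spreading from a point source gives a 20·log₁₀(r₂/r₁) drop.
L₂ = 81 − 20·log₁₀(18.3/2.0) = 81 − 19.228 = 61.77 dB.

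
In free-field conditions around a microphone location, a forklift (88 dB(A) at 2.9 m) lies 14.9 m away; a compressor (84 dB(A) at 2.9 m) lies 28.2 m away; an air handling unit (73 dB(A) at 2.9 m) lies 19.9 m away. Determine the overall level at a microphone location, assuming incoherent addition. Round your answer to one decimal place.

74.3 dB(A)

Propagate each source to the receiver with L = L_ref − 20·log₁₀(r/r_ref), then add intensities.
forklift: 88 − 20·log₁₀(14.9/2.9) = 88 − 14.22 = 73.78 dB(A).
compressor: 84 − 20·log₁₀(28.2/2.9) = 84 − 19.76 = 64.24 dB(A).
air handling unit: 73 − 20·log₁₀(19.9/2.9) = 73 − 16.73 = 56.27 dB(A).
Σ 10^(L/10) = 2.698e+07 → L_total = 10·log₁₀(2.698e+07) = 74.31 dB(A).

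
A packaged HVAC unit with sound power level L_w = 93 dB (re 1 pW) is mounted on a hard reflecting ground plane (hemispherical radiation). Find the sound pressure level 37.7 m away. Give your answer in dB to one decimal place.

L_p = L_w − 10·log₁₀(2π·r²) with r = 37.7 m.
2π·r² = 8930 m², 10·log₁₀ of that is 39.509 dB.
L_p = 93 − 39.509 = 53.49 dB.

53.5 dB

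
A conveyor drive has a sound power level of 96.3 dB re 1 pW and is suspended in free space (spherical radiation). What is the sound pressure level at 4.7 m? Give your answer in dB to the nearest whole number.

Free-field spherical radiation: L_p = L_w − 10·log₁₀(4π·r²), r = 4.7 m.
4π·r² = 277.6 m², 10·log₁₀ of that is 24.434 dB.
L_p = 96.3 − 24.434 = 71.87 dB.

72 dB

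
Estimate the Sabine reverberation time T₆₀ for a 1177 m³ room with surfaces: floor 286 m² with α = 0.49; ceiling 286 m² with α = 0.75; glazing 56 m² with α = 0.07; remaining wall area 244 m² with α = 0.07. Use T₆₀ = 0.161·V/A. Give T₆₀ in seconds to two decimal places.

0.50 s

Total absorption A = 286·0.49 + 286·0.75 + 56·0.07 + 244·0.07 = 375.64 m² sabins.
T₆₀ = 0.161·V/A = 0.161·1177/375.64 = 0.504 s.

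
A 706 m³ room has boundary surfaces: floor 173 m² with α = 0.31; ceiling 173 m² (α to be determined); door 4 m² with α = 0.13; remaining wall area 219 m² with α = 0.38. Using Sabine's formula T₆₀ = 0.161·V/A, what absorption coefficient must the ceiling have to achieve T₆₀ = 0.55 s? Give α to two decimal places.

From T₆₀ = 0.161·V/A, the target T₆₀ = 0.55 s needs A = 0.161·706/0.55 = 206.67 m².
Absorption from the other surfaces = 173·0.31 + 4·0.13 + 219·0.38 = 137.37 m², so the ceiling must supply 69.30 m² over 173 m².
α = 69.30/173 = 0.401.

0.40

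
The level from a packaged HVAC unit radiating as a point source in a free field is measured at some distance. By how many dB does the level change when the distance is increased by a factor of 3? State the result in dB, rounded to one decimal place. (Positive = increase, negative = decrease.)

Point-source spreading: ΔL = −20·log₁₀(r₂/r₁).
ΔL = −20·log₁₀(3) = -9.54 dB.

-9.5 dB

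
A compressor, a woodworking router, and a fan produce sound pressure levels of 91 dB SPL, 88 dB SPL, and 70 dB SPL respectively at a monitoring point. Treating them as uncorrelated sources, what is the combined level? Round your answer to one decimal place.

92.8 dB SPL

Incoherent sources combine by intensity addition: L_total = 10·log₁₀(Σ 10^(L_i/10)).
Σ 10^(L/10) = 10^(91/10) + 10^(88/10) + 10^(70/10) = 1.900e+09.
L_total = 10·log₁₀(1.900e+09) = 92.79 dB SPL.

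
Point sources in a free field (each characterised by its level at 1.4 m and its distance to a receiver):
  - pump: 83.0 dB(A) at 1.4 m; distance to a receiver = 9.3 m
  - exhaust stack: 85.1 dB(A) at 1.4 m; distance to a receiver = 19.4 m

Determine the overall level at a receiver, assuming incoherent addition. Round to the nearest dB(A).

68 dB(A)

First find each source's level at the receiver (point-source: −20·log₁₀(r/r_ref)), then combine on an intensity basis.
pump: 83.0 − 20·log₁₀(9.3/1.4) = 83.0 − 16.45 = 66.55 dB(A).
exhaust stack: 85.1 − 20·log₁₀(19.4/1.4) = 85.1 − 22.83 = 62.27 dB(A).
Σ 10^(L/10) = 6.207e+06 → L_total = 10·log₁₀(6.207e+06) = 67.93 dB(A).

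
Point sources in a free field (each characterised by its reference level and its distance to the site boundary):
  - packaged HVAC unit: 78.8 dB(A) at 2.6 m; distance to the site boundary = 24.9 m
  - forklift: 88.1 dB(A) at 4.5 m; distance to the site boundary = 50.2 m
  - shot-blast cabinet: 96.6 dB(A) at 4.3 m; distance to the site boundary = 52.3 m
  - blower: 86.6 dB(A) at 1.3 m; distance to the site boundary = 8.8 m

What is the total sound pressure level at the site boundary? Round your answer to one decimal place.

76.7 dB(A)

Apply inverse-square spreading to bring every level to the receiver, then sum 10^(L/10).
packaged HVAC unit: 78.8 − 20·log₁₀(24.9/2.6) = 78.8 − 19.62 = 59.18 dB(A).
forklift: 88.1 − 20·log₁₀(50.2/4.5) = 88.1 − 20.95 = 67.15 dB(A).
shot-blast cabinet: 96.6 − 20·log₁₀(52.3/4.3) = 96.6 − 21.70 = 74.90 dB(A).
blower: 86.6 − 20·log₁₀(8.8/1.3) = 86.6 − 16.61 = 69.99 dB(A).
Σ 10^(L/10) = 4.689e+07 → L_total = 10·log₁₀(4.689e+07) = 76.71 dB(A).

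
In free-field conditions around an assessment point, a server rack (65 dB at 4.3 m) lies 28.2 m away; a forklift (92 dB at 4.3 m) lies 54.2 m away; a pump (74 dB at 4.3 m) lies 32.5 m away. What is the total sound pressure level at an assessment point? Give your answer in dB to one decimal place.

Apply inverse-square spreading to bring every level to the receiver, then sum 10^(L/10).
server rack: 65 − 20·log₁₀(28.2/4.3) = 65 − 16.34 = 48.66 dB.
forklift: 92 − 20·log₁₀(54.2/4.3) = 92 − 22.01 = 69.99 dB.
pump: 74 − 20·log₁₀(32.5/4.3) = 74 − 17.57 = 56.43 dB.
Σ 10^(L/10) = 1.049e+07 → L_total = 10·log₁₀(1.049e+07) = 70.21 dB.

70.2 dB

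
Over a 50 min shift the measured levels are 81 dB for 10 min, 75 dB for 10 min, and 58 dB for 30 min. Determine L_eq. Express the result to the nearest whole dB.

Weight each interval's intensity by its duration and average over T = 50 min:
Σ tᵢ·10^(Lᵢ/10) = 10·10^(81/10) + 10·10^(75/10) + 30·10^(58/10) = 1.594e+09.
L_eq = 10·log₁₀(1.594e+09/50) = 75.04 dB.

75 dB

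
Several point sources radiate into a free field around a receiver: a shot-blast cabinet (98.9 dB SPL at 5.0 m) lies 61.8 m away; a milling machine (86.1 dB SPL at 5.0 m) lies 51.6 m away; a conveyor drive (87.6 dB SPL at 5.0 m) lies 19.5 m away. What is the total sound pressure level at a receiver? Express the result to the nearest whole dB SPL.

Propagate each source to the receiver with L = L_ref − 20·log₁₀(r/r_ref), then add intensities.
shot-blast cabinet: 98.9 − 20·log₁₀(61.8/5.0) = 98.9 − 21.84 = 77.06 dB SPL.
milling machine: 86.1 − 20·log₁₀(51.6/5.0) = 86.1 − 20.27 = 65.83 dB SPL.
conveyor drive: 87.6 − 20·log₁₀(19.5/5.0) = 87.6 − 11.82 = 75.78 dB SPL.
Σ 10^(L/10) = 9.247e+07 → L_total = 10·log₁₀(9.247e+07) = 79.66 dB SPL.

80 dB SPL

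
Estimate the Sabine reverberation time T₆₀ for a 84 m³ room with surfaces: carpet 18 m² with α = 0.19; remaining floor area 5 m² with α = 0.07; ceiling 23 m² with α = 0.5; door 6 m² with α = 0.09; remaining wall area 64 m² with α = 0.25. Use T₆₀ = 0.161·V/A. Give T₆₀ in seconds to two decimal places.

Total absorption A = 18·0.19 + 5·0.07 + 23·0.5 + 6·0.09 + 64·0.25 = 31.81 m² sabins.
T₆₀ = 0.161·V/A = 0.161·84/31.81 = 0.425 s.

0.43 s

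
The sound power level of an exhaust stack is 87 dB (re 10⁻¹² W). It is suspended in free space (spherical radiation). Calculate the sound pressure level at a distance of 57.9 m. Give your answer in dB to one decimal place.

40.8 dB

Free-field spherical radiation: L_p = L_w − 10·log₁₀(4π·r²), r = 57.9 m.
4π·r² = 4.213e+04 m², 10·log₁₀ of that is 46.246 dB.
L_p = 87 − 46.246 = 40.75 dB.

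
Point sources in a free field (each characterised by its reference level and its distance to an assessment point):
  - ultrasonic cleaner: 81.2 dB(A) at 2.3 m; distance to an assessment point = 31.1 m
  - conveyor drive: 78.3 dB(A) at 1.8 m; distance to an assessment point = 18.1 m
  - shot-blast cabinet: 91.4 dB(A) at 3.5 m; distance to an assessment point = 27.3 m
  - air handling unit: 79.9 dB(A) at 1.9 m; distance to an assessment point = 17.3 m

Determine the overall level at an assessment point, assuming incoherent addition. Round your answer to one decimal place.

First find each source's level at the receiver (point-source: −20·log₁₀(r/r_ref)), then combine on an intensity basis.
ultrasonic cleaner: 81.2 − 20·log₁₀(31.1/2.3) = 81.2 − 22.62 = 58.58 dB(A).
conveyor drive: 78.3 − 20·log₁₀(18.1/1.8) = 78.3 − 20.05 = 58.25 dB(A).
shot-blast cabinet: 91.4 − 20·log₁₀(27.3/3.5) = 91.4 − 17.84 = 73.56 dB(A).
air handling unit: 79.9 − 20·log₁₀(17.3/1.9) = 79.9 − 19.19 = 60.71 dB(A).
Σ 10^(L/10) = 2.526e+07 → L_total = 10·log₁₀(2.526e+07) = 74.02 dB(A).

74.0 dB(A)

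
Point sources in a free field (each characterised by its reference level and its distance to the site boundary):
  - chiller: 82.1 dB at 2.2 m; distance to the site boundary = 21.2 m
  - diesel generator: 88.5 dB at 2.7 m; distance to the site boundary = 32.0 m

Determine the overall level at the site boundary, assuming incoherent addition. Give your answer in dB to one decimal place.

68.3 dB

Propagate each source to the receiver with L = L_ref − 20·log₁₀(r/r_ref), then add intensities.
chiller: 82.1 − 20·log₁₀(21.2/2.2) = 82.1 − 19.68 = 62.42 dB.
diesel generator: 88.5 − 20·log₁₀(32.0/2.7) = 88.5 − 21.48 = 67.02 dB.
Σ 10^(L/10) = 6.786e+06 → L_total = 10·log₁₀(6.786e+06) = 68.32 dB.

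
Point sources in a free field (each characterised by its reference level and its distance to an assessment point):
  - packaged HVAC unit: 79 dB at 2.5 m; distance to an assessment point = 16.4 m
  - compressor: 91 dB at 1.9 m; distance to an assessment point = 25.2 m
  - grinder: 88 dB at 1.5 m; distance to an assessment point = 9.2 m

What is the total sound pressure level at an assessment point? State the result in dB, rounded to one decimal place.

74.1 dB

Propagate each source to the receiver with L = L_ref − 20·log₁₀(r/r_ref), then add intensities.
packaged HVAC unit: 79 − 20·log₁₀(16.4/2.5) = 79 − 16.34 = 62.66 dB.
compressor: 91 − 20·log₁₀(25.2/1.9) = 91 − 22.45 = 68.55 dB.
grinder: 88 − 20·log₁₀(9.2/1.5) = 88 − 15.75 = 72.25 dB.
Σ 10^(L/10) = 2.578e+07 → L_total = 10·log₁₀(2.578e+07) = 74.11 dB.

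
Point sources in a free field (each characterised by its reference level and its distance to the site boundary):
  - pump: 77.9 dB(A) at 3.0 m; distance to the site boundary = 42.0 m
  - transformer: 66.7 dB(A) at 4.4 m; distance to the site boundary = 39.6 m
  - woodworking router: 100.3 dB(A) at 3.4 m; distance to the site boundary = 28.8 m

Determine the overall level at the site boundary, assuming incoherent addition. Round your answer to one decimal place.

81.8 dB(A)

Apply inverse-square spreading to bring every level to the receiver, then sum 10^(L/10).
pump: 77.9 − 20·log₁₀(42.0/3.0) = 77.9 − 22.92 = 54.98 dB(A).
transformer: 66.7 − 20·log₁₀(39.6/4.4) = 66.7 − 19.08 = 47.62 dB(A).
woodworking router: 100.3 − 20·log₁₀(28.8/3.4) = 100.3 − 18.56 = 81.74 dB(A).
Σ 10^(L/10) = 1.497e+08 → L_total = 10·log₁₀(1.497e+08) = 81.75 dB(A).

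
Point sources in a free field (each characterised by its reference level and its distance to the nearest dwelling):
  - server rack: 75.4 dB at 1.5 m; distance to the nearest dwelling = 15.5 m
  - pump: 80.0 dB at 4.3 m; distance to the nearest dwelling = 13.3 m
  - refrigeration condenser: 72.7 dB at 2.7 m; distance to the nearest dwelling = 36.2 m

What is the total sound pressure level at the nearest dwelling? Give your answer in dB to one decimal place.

70.4 dB

Apply inverse-square spreading to bring every level to the receiver, then sum 10^(L/10).
server rack: 75.4 − 20·log₁₀(15.5/1.5) = 75.4 − 20.28 = 55.12 dB.
pump: 80.0 − 20·log₁₀(13.3/4.3) = 80.0 − 9.81 = 70.19 dB.
refrigeration condenser: 72.7 − 20·log₁₀(36.2/2.7) = 72.7 − 22.55 = 50.15 dB.
Σ 10^(L/10) = 1.088e+07 → L_total = 10·log₁₀(1.088e+07) = 70.37 dB.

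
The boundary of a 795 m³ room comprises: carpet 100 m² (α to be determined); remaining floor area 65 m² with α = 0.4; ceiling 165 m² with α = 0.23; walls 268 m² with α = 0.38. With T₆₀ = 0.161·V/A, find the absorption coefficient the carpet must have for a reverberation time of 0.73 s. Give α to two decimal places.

From T₆₀ = 0.161·V/A, the target T₆₀ = 0.73 s needs A = 0.161·795/0.73 = 175.34 m².
Absorption from the other surfaces = 65·0.4 + 165·0.23 + 268·0.38 = 165.79 m², so the carpet must supply 9.55 m² over 100 m².
α = 9.55/100 = 0.095.

0.10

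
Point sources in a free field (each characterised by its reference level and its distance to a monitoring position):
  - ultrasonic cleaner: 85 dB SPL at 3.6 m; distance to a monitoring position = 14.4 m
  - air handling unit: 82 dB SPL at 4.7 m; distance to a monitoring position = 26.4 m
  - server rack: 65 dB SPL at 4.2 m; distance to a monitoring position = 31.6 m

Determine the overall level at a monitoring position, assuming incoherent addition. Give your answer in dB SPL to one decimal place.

Apply inverse-square spreading to bring every level to the receiver, then sum 10^(L/10).
ultrasonic cleaner: 85 − 20·log₁₀(14.4/3.6) = 85 − 12.04 = 72.96 dB SPL.
air handling unit: 82 − 20·log₁₀(26.4/4.7) = 82 − 14.99 = 67.01 dB SPL.
server rack: 65 − 20·log₁₀(31.6/4.2) = 65 − 17.53 = 47.47 dB SPL.
Σ 10^(L/10) = 2.484e+07 → L_total = 10·log₁₀(2.484e+07) = 73.95 dB SPL.

74.0 dB SPL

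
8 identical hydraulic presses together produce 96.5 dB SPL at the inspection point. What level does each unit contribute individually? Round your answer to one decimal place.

87.5 dB SPL

For N identical incoherent sources L_total = L₁ + 10·log₁₀ N, so L₁ = 96.5 − 10·log₁₀(8) = 96.5 − 9.031.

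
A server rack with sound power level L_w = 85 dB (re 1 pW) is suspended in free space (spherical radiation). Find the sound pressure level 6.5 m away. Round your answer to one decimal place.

57.7 dB

Free-field spherical radiation: L_p = L_w − 10·log₁₀(4π·r²), r = 6.5 m.
4π·r² = 530.9 m², 10·log₁₀ of that is 27.250 dB.
L_p = 85 − 27.250 = 57.75 dB.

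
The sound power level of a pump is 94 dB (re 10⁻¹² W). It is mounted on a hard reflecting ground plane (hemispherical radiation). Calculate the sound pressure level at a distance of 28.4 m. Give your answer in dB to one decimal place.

Free-field hemispherical radiation: L_p = L_w − 10·log₁₀(2π·r²), r = 28.4 m.
2π·r² = 5068 m², 10·log₁₀ of that is 37.048 dB.
L_p = 94 − 37.048 = 56.95 dB.

57.0 dB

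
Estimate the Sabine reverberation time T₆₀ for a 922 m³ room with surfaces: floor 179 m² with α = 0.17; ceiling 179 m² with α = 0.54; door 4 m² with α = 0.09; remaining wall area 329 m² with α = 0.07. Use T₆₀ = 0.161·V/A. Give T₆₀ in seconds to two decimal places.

0.99 s

A = Σ Sᵢαᵢ = 179·0.17 + 179·0.54 + 4·0.09 + 329·0.07 = 150.48 m².
T₆₀ = 0.161 × 922 / 150.48 = 0.986 s.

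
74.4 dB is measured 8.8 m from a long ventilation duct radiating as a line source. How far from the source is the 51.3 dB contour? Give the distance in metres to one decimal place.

The 23.1 dB drop corresponds to a distance ratio of 10^(23.1/10) for a line source.
r₂ = 8.8·10^((74.4−51.3)/10) = 8.8·10^(23.1/10) = 1796.73 m.

1796.7 m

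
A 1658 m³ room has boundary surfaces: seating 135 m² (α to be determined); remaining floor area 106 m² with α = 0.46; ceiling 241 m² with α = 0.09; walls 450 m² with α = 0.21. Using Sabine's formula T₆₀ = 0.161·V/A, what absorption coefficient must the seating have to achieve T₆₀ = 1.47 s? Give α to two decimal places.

0.12

A = 0.161·V/T₆₀ = 0.161·1658/1.47 = 181.59 m² sabins.
Absorption from the other surfaces = 106·0.46 + 241·0.09 + 450·0.21 = 164.95 m², so the seating must supply 16.64 m² over 135 m².
α = 16.64/135 = 0.123.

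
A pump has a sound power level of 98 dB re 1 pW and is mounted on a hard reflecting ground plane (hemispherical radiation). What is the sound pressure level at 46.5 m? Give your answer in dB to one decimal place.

L_p = L_w − 10·log₁₀(2π·r²) with r = 46.5 m.
2π·r² = 1.359e+04 m², 10·log₁₀ of that is 41.331 dB.
L_p = 98 − 41.331 = 56.67 dB.

56.7 dB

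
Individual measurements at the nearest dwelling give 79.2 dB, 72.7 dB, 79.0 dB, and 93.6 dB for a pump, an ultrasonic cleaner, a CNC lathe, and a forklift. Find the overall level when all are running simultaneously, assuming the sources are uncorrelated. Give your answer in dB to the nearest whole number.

94 dB

Incoherent sources combine by intensity addition: L_total = 10·log₁₀(Σ 10^(L_i/10)).
Σ 10^(L/10) = 10^(79.2/10) + 10^(72.7/10) + 10^(79.0/10) + 10^(93.6/10) = 2.472e+09.
L_total = 10·log₁₀(2.472e+09) = 93.93 dB.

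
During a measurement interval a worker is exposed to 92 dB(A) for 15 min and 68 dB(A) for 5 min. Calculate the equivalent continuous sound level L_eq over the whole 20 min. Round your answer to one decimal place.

90.8 dB(A)

The energy average is taken in the linear domain: L_eq = 10·log₁₀[(Σ tᵢ·10^(Lᵢ/10))/T], T = 20 min.
Σ tᵢ·10^(Lᵢ/10) = 15·10^(92/10) + 5·10^(68/10) = 2.380e+10.
L_eq = 10·log₁₀(2.380e+10/20) = 90.76 dB(A).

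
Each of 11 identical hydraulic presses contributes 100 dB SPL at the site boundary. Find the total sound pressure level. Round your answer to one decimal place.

N identical incoherent sources raise the level by 10·log₁₀ N.
L_total = 100 + 10·log₁₀(11) = 100 + 10.414 = 110.41 dB SPL.

110.4 dB SPL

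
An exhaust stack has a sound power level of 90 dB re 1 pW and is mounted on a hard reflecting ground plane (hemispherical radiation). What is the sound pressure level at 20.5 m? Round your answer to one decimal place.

55.8 dB

Free-field hemispherical radiation: L_p = L_w − 10·log₁₀(2π·r²), r = 20.5 m.
2π·r² = 2641 m², 10·log₁₀ of that is 34.217 dB.
L_p = 90 − 34.217 = 55.78 dB.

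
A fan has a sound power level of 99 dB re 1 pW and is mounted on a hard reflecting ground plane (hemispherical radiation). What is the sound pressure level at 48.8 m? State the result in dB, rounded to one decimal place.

57.2 dB

Free-field hemispherical radiation: L_p = L_w − 10·log₁₀(2π·r²), r = 48.8 m.
2π·r² = 1.496e+04 m², 10·log₁₀ of that is 41.750 dB.
L_p = 99 − 41.750 = 57.25 dB.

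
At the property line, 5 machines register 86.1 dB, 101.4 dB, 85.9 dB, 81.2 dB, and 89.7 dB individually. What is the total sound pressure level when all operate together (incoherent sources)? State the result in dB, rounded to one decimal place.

101.9 dB

For uncorrelated sources the intensities add, so convert each level to linear form, sum, and take 10·log₁₀ of the total.
Σ 10^(L/10) = 10^(86.1/10) + 10^(101.4/10) + 10^(85.9/10) + 10^(81.2/10) + 10^(89.7/10) = 1.567e+10.
L_total = 10·log₁₀(1.567e+10) = 101.95 dB.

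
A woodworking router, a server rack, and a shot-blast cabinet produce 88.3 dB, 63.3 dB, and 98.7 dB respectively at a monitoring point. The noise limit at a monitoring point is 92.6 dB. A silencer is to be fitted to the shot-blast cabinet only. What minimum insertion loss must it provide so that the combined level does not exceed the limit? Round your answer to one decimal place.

8.1 dB

The untreated sources together contribute 10^(88.3/10) + 10^(63.3/10) = 6.782e+08, i.e. 88.31 dB.
To meet 92.6 dB overall, the treated shot-blast cabinet may contribute at most 10^(92.6/10) − 6.782e+08 = 1.141e+09, i.e. 90.57 dB.
So the shot-blast cabinet must be reduced from 98.7 to 90.57 dB: IL = 8.13 dB.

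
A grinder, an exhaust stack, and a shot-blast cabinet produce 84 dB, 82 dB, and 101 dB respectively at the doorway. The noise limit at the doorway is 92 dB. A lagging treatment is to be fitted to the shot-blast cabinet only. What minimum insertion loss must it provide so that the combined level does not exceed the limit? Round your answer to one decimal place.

Fixed contribution from the other sources: Σ 10^(L/10) = 10^(84/10) + 10^(82/10) = 4.097e+08 (86.12 dB).
To meet 92 dB overall, the treated shot-blast cabinet may contribute at most 10^(92/10) − 4.097e+08 = 1.175e+09, i.e. 90.70 dB.
Required insertion loss = 101 − 90.70 = 10.30 dB.

10.3 dB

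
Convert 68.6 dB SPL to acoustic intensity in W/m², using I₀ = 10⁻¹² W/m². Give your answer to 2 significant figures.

I = I₀·10^(L/10) = 10⁻¹² × 10^(68.6/10) = 10^(-5.140).

7.2e-06 W/m²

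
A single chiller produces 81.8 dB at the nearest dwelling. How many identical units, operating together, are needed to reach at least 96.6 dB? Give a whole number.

31

The shortfall is 96.6 − 81.8 = 14.8 dB, and N units add 10·log₁₀ N, so need 10·log₁₀ N ≥ 14.8.
N ≥ 10^(14.8/10) = 30.200, so N = 31.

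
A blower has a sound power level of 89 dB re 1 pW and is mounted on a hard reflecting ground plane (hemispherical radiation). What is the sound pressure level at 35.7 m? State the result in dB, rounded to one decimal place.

The power spreads over a hemisphere of area 2π·r², so L_p = L_w − 10·log₁₀(2π·r²).
2π·r² = 8008 m², 10·log₁₀ of that is 39.035 dB.
L_p = 89 − 39.035 = 49.96 dB.

50.0 dB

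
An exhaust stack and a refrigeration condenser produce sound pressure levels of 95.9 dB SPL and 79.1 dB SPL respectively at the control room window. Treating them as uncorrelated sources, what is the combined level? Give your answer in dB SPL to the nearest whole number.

96 dB SPL

For uncorrelated sources the intensities add, so convert each level to linear form, sum, and take 10·log₁₀ of the total.
Σ 10^(L/10) = 10^(95.9/10) + 10^(79.1/10) = 3.972e+09.
L_total = 10·log₁₀(3.972e+09) = 95.99 dB SPL.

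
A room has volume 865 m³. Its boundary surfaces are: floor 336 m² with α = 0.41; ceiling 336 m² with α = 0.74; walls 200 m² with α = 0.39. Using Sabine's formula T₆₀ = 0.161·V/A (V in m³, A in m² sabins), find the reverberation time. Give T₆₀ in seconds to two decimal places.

A = Σ Sᵢαᵢ = 336·0.41 + 336·0.74 + 200·0.39 = 464.40 m².
T₆₀ = 0.161 × 865 / 464.40 = 0.300 s.

0.30 s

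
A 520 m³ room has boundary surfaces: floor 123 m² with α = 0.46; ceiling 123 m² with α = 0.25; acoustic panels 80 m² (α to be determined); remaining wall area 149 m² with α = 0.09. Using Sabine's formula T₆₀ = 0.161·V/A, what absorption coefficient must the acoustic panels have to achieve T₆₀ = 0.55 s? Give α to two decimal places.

0.64

Required total absorption A = 0.161·520/0.55 = 152.22 m².
Absorption from the other surfaces = 123·0.46 + 123·0.25 + 149·0.09 = 100.74 m², so the acoustic panels must supply 51.48 m² over 80 m².
α = 51.48/80 = 0.643.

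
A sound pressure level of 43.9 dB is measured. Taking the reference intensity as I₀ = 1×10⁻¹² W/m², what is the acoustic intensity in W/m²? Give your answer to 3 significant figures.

2.45e-08 W/m²

I/I₀ = 10^(43.9/10) = 2.455e+04, so I = 2.455e+04 × 10⁻¹² W/m².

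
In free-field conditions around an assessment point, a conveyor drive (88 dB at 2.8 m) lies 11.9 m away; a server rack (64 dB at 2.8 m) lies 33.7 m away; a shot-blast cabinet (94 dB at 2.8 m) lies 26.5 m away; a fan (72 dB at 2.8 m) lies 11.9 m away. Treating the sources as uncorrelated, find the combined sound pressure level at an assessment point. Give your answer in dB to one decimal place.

First find each source's level at the receiver (point-source: −20·log₁₀(r/r_ref)), then combine on an intensity basis.
conveyor drive: 88 − 20·log₁₀(11.9/2.8) = 88 − 12.57 = 75.43 dB.
server rack: 64 − 20·log₁₀(33.7/2.8) = 64 − 21.61 = 42.39 dB.
shot-blast cabinet: 94 − 20·log₁₀(26.5/2.8) = 94 − 19.52 = 74.48 dB.
fan: 72 − 20·log₁₀(11.9/2.8) = 72 − 12.57 = 59.43 dB.
Σ 10^(L/10) = 6.387e+07 → L_total = 10·log₁₀(6.387e+07) = 78.05 dB.

78.1 dB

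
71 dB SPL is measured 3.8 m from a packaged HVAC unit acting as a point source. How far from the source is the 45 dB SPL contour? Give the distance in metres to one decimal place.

Point-source spreading drops the level by 20·log₁₀(r₂/r₁); inverting, r₂/r₁ = 10^(ΔL/20).
r₂ = 3.8·10^((71−45)/20) = 3.8·10^(26.0/20) = 75.82 m.

75.8 m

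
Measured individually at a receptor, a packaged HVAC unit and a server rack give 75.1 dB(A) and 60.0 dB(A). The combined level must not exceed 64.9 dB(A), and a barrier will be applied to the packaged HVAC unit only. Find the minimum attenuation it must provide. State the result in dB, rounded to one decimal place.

The untreated sources together contribute 10^(60.0/10) = 1.000e+06, i.e. 60.00 dB(A).
To meet 64.9 dB(A) overall, the treated packaged HVAC unit may contribute at most 10^(64.9/10) − 1.000e+06 = 2.090e+06, i.e. 63.20 dB(A).
So the packaged HVAC unit must be reduced from 75.1 to 63.20 dB(A): IL = 11.90 dB.

11.9 dB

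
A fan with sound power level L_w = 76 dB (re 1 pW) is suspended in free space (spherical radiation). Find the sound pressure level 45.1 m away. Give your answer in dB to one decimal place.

31.9 dB

The power spreads over a sphere of area 4π·r², so L_p = L_w − 10·log₁₀(4π·r²).
4π·r² = 2.556e+04 m², 10·log₁₀ of that is 44.076 dB.
L_p = 76 − 44.076 = 31.92 dB.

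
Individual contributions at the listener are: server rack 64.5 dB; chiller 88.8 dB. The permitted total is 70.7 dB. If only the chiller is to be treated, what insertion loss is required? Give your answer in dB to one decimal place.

19.3 dB

Fixed contribution from the other source: Σ 10^(L/10) = 10^(64.5/10) = 2.818e+06 (64.50 dB).
The limit corresponds to 10^(70.7/10) = 1.175e+07; subtracting the fixed part leaves 8.931e+06 for the chiller, i.e. 69.51 dB.
So the chiller must be reduced from 88.8 to 69.51 dB: IL = 19.29 dB.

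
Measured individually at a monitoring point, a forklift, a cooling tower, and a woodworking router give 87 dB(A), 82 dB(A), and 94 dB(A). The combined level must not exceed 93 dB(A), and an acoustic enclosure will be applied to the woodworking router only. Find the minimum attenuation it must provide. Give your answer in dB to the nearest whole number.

The untreated sources together contribute 10^(87/10) + 10^(82/10) = 6.597e+08, i.e. 88.19 dB(A).
To meet 93 dB(A) overall, the treated woodworking router may contribute at most 10^(93/10) − 6.597e+08 = 1.336e+09, i.e. 91.26 dB(A).
Required insertion loss = 94 − 91.26 = 2.74 dB.

3 dB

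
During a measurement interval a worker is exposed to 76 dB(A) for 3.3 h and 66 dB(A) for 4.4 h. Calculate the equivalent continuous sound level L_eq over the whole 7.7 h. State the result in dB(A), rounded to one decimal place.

L_eq = 10·log₁₀[(1/T)·Σ tᵢ·10^(Lᵢ/10)] with T = 7.7 h.
Σ tᵢ·10^(Lᵢ/10) = 3.3·10^(76/10) + 4.4·10^(66/10) = 1.489e+08.
L_eq = 10·log₁₀(1.489e+08/7.7) = 72.86 dB(A).

72.9 dB(A)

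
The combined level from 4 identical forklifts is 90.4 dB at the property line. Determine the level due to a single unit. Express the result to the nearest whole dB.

4 equal contributions raise the level by 10·log₁₀ 4 = 6.021 dB, so each unit alone gives 90.4 − 6.021.

84 dB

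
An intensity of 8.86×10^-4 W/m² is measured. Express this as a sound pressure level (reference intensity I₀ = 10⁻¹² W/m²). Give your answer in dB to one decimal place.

L = 10·log₁₀(I/I₀) = 10·log₁₀(8.86×10^-4/10⁻¹²) = 10·log₁₀(8.86×10^8).
L = 10·(0.9474 + 8) = 89.47 dB.

89.5 dB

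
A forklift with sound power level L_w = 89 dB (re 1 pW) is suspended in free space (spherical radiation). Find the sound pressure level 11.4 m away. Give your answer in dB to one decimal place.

Free-field spherical radiation: L_p = L_w − 10·log₁₀(4π·r²), r = 11.4 m.
4π·r² = 1633 m², 10·log₁₀ of that is 32.130 dB.
L_p = 89 − 32.130 = 56.87 dB.

56.9 dB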